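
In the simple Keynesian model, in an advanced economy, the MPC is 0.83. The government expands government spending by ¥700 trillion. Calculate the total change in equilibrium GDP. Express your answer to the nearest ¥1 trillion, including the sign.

Expenditure multiplier = 1/(1 − MPC) = 1/(1 − 0.83) = 1/0.17 ≈ 5.882.
ΔY = k × ΔG = (+¥700 trillion) / 0.17 ≈ +¥4,118 trillion.

+¥4,118 trillion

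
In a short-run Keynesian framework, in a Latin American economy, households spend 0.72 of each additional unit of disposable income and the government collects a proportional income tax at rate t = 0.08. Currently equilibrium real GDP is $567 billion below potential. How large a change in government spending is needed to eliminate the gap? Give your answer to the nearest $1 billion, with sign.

Spending multiplier = 1/(1 − c(1−t)) = 1/(1 − 0.72×0.92) = 1/0.3376 ≈ 2.962.
Need ΔY = +$567 billion, so ΔG = ΔY/k = (+$567 billion) × 0.3376 ≈ +$191 billion.
The government should increase government spending by $191 billion.

+$191 billion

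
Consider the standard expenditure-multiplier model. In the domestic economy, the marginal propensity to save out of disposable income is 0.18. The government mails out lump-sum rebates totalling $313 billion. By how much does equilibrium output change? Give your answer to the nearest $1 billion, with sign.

+$1,426 billion

MPC = 1 − MPS = 1 − 0.18 = 0.82.
A lump-sum tax change of −$313 billion shifts disposable income by +$313 billion; first-round consumption changes by −c × ΔT = −0.82 × (−$313 billion) = +$256.66 billion.
Expenditure multiplier = 1/(1 − MPC) = 1/(1 − 0.82) = 1/0.18 ≈ 5.556.
The tax multiplier is −c × k ≈ −4.556, so ΔY = k × (−c·ΔT) = (+$256.66 billion) / 0.18 ≈ +$1,426 billion.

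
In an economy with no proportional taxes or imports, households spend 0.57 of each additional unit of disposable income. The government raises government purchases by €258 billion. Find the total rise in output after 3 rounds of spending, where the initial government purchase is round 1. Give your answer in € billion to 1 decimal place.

€488.9 billion

Round 1 adds ΔG = €258 billion; each later round is MPC = 0.57 times the previous.
After 3 rounds: 258 + 147.06 + 83.8242 = ΔG·(1 − c^3)/(1 − c) = 258 × (1 − 0.185193)/0.43 ≈ €488.9 billion.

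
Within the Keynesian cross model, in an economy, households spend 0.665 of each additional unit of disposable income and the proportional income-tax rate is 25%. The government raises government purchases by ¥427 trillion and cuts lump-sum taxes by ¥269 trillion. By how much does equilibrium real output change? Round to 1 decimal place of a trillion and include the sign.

Expenditure multiplier = 1/(1 − c(1−t)) = 1/(1 − 0.665×0.75) = 1/0.50125 ≈ 1.995.
ΔG contributes k·ΔG = (+¥427 trillion) / 0.50125 ≈ +¥851.9 trillion.
ΔT of −¥269 trillion changes first-round spending by −c·ΔT = +¥178.885 trillion, contributing k·(−c·ΔT) = (+¥178.885 trillion) / 0.50125 ≈ +¥356.9 trillion.
Net ΔY = k(ΔG − c·ΔT) = (+¥605.885 trillion) / 0.50125 ≈ +¥1,208.7 trillion.

+¥1,208.7 trillion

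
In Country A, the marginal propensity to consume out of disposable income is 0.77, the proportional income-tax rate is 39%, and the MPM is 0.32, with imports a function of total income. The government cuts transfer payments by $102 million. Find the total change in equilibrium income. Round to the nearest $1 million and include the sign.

−$92 million

The transfer change shifts disposable income by −$102 million, so first-round consumption changes by c·ΔTR = 0.77 × (−$102 million) = −$78.54 million.
Expenditure multiplier = 1/(1 − c(1−t) + m) = 1/(1 − 0.77×0.61 + 0.32) = 1/0.8503 ≈ 1.176.
The transfer multiplier is c × k ≈ 0.906, so ΔY = k × (c·ΔTR) = (−$78.54 million) / 0.8503 ≈ −$92 million.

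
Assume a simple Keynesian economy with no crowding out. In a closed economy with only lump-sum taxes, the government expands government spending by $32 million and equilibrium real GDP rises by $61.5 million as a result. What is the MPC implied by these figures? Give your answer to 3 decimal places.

Implied spending multiplier k = ΔY/ΔG = 61.5/32 ≈ 1.9219.
Since k = 1/(1 − MPC), MPC = 1 − 1/k = 1 − ΔG/ΔY = 1 − 32/61.5 ≈ 0.480.

0.480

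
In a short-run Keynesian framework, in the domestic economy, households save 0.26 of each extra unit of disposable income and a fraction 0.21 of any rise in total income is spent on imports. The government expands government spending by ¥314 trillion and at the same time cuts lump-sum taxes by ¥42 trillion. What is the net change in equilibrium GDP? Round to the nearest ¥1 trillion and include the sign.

MPC = 1 − MPS = 1 − 0.26 = 0.74.
Expenditure multiplier = 1/(1 − c + m) = 1/(1 − 0.74 + 0.21) = 1/0.47 ≈ 2.128.
ΔG contributes k·ΔG = (+¥314 trillion) / 0.47 ≈ +¥668.1 trillion.
ΔT of −¥42 trillion changes first-round spending by −c·ΔT = +¥31.08 trillion, contributing k·(−c·ΔT) = (+¥31.08 trillion) / 0.47 ≈ +¥66.1 trillion.
Net ΔY = k(ΔG − c·ΔT) = (+¥345.08 trillion) / 0.47 ≈ +¥734 trillion.

+¥734 trillion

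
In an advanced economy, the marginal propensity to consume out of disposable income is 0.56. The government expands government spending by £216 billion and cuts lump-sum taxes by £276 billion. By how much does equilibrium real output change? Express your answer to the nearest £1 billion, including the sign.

+£842 billion

Expenditure multiplier = 1/(1 − MPC) = 1/(1 − 0.56) = 1/0.44 ≈ 2.273.
ΔG contributes k·ΔG = (+£216 billion) / 0.44 ≈ +£490.9 billion.
ΔT of −£276 billion changes first-round spending by −c·ΔT = +£154.56 billion, contributing k·(−c·ΔT) = (+£154.56 billion) / 0.44 ≈ +£351.3 billion.
Net ΔY = k(ΔG − c·ΔT) = (+£370.56 billion) / 0.44 ≈ +£842 billion.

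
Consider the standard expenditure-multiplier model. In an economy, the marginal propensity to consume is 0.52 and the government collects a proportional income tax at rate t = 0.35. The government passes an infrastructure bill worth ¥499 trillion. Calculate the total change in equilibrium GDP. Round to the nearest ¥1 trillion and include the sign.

Government-spending multiplier = 1/(1 − c(1−t)) = 1/(1 − 0.52×0.65) = 1/0.662 ≈ 1.511.
ΔY = k × ΔG = (+¥499 trillion) / 0.662 ≈ +¥754 trillion.

+¥754 trillion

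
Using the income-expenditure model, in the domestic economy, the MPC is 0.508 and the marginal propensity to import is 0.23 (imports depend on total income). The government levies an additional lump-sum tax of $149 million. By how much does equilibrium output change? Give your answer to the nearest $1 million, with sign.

A lump-sum tax change of +$149 million shifts disposable income by −$149 million; first-round consumption changes by −c × ΔT = −0.508 × (+$149 million) = −$75.692 million.
Expenditure multiplier = 1/(1 − c + m) = 1/(1 − 0.508 + 0.23) = 1/0.722 ≈ 1.385.
The tax multiplier is −c × k ≈ −0.704, so ΔY = k × (−c·ΔT) = (−$75.692 million) / 0.722 ≈ −$105 million.

−$105 million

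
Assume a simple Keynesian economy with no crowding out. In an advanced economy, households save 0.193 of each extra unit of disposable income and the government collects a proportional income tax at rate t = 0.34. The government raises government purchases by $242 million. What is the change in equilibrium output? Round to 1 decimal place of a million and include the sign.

MPC = 1 − MPS = 1 − 0.193 = 0.807.
Government-spending multiplier = 1/(1 − c(1−t)) = 1/(1 − 0.807×0.66) = 1/0.46738 ≈ 2.14.
ΔY = k × ΔG = (+$242 million) / 0.46738 ≈ +$517.8 million.

+$517.8 million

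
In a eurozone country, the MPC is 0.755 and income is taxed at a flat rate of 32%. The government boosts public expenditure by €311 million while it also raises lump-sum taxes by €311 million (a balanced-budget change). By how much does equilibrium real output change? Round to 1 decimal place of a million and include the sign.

Expenditure multiplier = 1/(1 − c(1−t)) = 1/(1 − 0.755×0.68) = 1/0.4866 ≈ 2.055.
ΔG contributes k·ΔG = (+€311 million) / 0.4866 ≈ +€639.1 million.
ΔT of +€311 million changes first-round spending by −c·ΔT = −€234.805 million, contributing k·(−c·ΔT) = (−€234.805 million) / 0.4866 ≈ −€482.5 million.
Net ΔY = k(ΔG − c·ΔT) = (+€76.195 million) / 0.4866 ≈ +€156.6 million.

+€156.6 million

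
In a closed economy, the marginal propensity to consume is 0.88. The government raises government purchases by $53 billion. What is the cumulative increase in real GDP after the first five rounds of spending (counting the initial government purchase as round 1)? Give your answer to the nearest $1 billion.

Round 1 adds ΔG = $53 billion; each later round is MPC = 0.88 times the previous.
After 5 rounds: 53 + 46.64 + 41.0432 + 36.118016 + 31.78385408 = ΔG·(1 − c^5)/(1 − c) = 53 × (1 − 0.5277319168)/0.12 ≈ $209 billion.

$209 billion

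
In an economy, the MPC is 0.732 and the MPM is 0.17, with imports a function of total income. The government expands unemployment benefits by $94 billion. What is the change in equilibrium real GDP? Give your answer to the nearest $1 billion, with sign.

+$157 billion

The transfer change shifts disposable income by +$94 billion, so first-round consumption changes by c·ΔTR = 0.732 × (+$94 billion) = +$68.808 billion.
Expenditure multiplier = 1/(1 − c + m) = 1/(1 − 0.732 + 0.17) = 1/0.438 ≈ 2.283.
The transfer multiplier is c × k ≈ 1.671, so ΔY = k × (c·ΔTR) = (+$68.808 billion) / 0.438 ≈ +$157 billion.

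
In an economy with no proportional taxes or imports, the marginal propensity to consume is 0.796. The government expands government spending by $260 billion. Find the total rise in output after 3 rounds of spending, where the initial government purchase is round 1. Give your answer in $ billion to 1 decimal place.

$631.7 billion

Round 1 adds ΔG = $260 billion; each later round is MPC = 0.796 times the previous.
After 3 rounds: 260 + 206.96 + 164.74016 = ΔG·(1 − c^3)/(1 − c) = 260 × (1 − 0.504358336)/0.204 ≈ $631.7 billion.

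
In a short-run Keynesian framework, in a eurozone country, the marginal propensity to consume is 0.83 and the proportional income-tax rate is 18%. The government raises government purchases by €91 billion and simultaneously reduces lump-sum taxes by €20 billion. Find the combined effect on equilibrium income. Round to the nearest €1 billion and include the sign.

+€337 billion

Expenditure multiplier = 1/(1 − c(1−t)) = 1/(1 − 0.83×0.82) = 1/0.3194 ≈ 3.131.
ΔG contributes k·ΔG = (+€91 billion) / 0.3194 ≈ +€284.9 billion.
ΔT of −€20 billion changes first-round spending by −c·ΔT = +€16.6 billion, contributing k·(−c·ΔT) = (+€16.6 billion) / 0.3194 ≈ +€52 billion.
Net ΔY = k(ΔG − c·ΔT) = (+€107.6 billion) / 0.3194 ≈ +€337 billion.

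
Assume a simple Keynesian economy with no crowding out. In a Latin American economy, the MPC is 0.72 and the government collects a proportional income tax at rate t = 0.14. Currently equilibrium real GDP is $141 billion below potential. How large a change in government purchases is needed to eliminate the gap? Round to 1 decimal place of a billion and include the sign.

Spending multiplier = 1/(1 − c(1−t)) = 1/(1 − 0.72×0.86) = 1/0.3808 ≈ 2.626.
Need ΔY = +$141 billion, so ΔG = ΔY/k = (+$141 billion) × 0.3808 ≈ +$53.7 billion.
The government should increase government purchases by $53.7 billion.

+$53.7 billion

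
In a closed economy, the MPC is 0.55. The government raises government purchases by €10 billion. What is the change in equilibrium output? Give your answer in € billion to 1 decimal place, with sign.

+€22.2 billion

Government-spending multiplier = 1/(1 − MPC) = 1/(1 − 0.55) = 1/0.45 ≈ 2.222.
ΔY = k × ΔG = (+€10 billion) / 0.45 ≈ +€22.2 billion.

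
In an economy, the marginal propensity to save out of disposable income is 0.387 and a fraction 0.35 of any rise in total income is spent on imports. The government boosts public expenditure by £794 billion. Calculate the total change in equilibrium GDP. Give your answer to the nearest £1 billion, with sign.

MPC = 1 − MPS = 1 − 0.387 = 0.613.
Expenditure multiplier = 1/(1 − c + m) = 1/(1 − 0.613 + 0.35) = 1/0.737 ≈ 1.357.
ΔY = k × ΔG = (+£794 billion) / 0.737 ≈ +£1,077 billion.

+£1,077 billion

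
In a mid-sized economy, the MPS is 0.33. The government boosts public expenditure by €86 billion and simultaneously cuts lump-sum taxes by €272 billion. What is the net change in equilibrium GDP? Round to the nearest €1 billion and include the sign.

+€813 billion

MPC = 1 − MPS = 1 − 0.33 = 0.67.
Expenditure multiplier = 1/(1 − MPC) = 1/(1 − 0.67) = 1/0.33 ≈ 3.03.
ΔG contributes k·ΔG = (+€86 billion) / 0.33 ≈ +€260.6 billion.
ΔT of −€272 billion changes first-round spending by −c·ΔT = +€182.24 billion, contributing k·(−c·ΔT) = (+€182.24 billion) / 0.33 ≈ +€552.2 billion.
Net ΔY = k(ΔG − c·ΔT) = (+€268.24 billion) / 0.33 ≈ +€813 billion.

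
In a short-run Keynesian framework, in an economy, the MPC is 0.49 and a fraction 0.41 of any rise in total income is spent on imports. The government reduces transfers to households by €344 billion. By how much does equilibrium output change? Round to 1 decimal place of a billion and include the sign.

−€183.2 billion

The transfer change shifts disposable income by −€344 billion, so first-round consumption changes by c·ΔTR = 0.49 × (−€344 billion) = −€168.56 billion.
Expenditure multiplier = 1/(1 − c + m) = 1/(1 − 0.49 + 0.41) = 1/0.92 ≈ 1.087.
The transfer multiplier is c × k ≈ 0.533, so ΔY = k × (c·ΔTR) = (−€168.56 billion) / 0.92 ≈ −€183.2 billion.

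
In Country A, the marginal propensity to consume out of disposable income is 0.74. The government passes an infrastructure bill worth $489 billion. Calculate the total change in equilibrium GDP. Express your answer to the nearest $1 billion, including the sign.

Government-spending multiplier = 1/(1 − MPC) = 1/(1 − 0.74) = 1/0.26 ≈ 3.846.
ΔY = k × ΔG = (+$489 billion) / 0.26 ≈ +$1,881 billion.

+$1,881 billion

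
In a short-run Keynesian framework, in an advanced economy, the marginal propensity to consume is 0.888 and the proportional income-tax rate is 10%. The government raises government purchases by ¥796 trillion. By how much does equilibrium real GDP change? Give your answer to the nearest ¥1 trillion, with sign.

+¥3,964 trillion

Government-spending multiplier = 1/(1 − c(1−t)) = 1/(1 − 0.888×0.9) = 1/0.2008 ≈ 4.98.
ΔY = k × ΔG = (+¥796 trillion) / 0.2008 ≈ +¥3,964 trillion.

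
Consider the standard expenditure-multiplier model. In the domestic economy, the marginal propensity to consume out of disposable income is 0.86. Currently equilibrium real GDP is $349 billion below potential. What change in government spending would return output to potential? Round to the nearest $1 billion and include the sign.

+$49 billion

Spending multiplier = 1/(1 − MPC) = 1/(1 − 0.86) = 1/0.14 ≈ 7.143.
Need ΔY = +$349 billion, so ΔG = ΔY/k = (+$349 billion) × 0.14 ≈ +$49 billion.
The government should increase government spending by $49 billion.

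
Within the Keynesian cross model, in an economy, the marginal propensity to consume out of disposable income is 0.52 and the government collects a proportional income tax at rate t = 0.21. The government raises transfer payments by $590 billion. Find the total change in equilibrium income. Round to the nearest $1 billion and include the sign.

The transfer change shifts disposable income by +$590 billion, so first-round consumption changes by c·ΔTR = 0.52 × (+$590 billion) = +$306.8 billion.
Expenditure multiplier = 1/(1 − c(1−t)) = 1/(1 − 0.52×0.79) = 1/0.5892 ≈ 1.697.
The transfer multiplier is c × k ≈ 0.883, so ΔY = k × (c·ΔTR) = (+$306.8 billion) / 0.5892 ≈ +$521 billion.

+$521 billion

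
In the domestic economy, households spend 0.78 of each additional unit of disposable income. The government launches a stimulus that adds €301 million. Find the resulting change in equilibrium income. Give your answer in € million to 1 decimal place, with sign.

Expenditure multiplier = 1/(1 − MPC) = 1/(1 − 0.78) = 1/0.22 ≈ 4.545.
ΔY = k × ΔG = (+€301 million) / 0.22 ≈ +€1,368.2 million.

+€1,368.2 million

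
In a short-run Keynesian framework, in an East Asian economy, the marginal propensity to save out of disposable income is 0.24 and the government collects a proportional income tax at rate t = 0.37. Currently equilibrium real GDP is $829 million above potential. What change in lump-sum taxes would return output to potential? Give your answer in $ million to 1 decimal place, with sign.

+$568.5 million

MPC = 1 − MPS = 1 − 0.24 = 0.76.
Spending multiplier = 1/(1 − c(1−t)) = 1/(1 − 0.76×0.63) = 1/0.5212 ≈ 1.919.
Tax multiplier = −c·k = −0.76/0.5212 ≈ −1.458. Need ΔY = −$829 million, so ΔT = ΔY/(−c·k) = −(−$829 million) × 0.5212 / 0.76 ≈ +$568.5 million.
The government should raise lump-sum taxes by $568.5 million.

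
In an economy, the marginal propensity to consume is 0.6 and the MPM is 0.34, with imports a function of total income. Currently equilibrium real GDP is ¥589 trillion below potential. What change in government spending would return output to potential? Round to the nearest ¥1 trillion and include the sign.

+¥436 trillion

Spending multiplier = 1/(1 − c + m) = 1/(1 − 0.6 + 0.34) = 1/0.74 ≈ 1.351.
Need ΔY = +¥589 trillion, so ΔG = ΔY/k = (+¥589 trillion) × 0.74 ≈ +¥436 trillion.
The government should increase government spending by ¥436 trillion.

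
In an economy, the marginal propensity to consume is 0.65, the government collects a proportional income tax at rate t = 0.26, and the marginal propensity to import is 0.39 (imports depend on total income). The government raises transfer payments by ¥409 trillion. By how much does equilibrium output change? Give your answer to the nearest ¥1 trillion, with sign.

+¥292 trillion

The transfer change shifts disposable income by +¥409 trillion, so first-round consumption changes by c·ΔTR = 0.65 × (+¥409 trillion) = +¥265.85 trillion.
Expenditure multiplier = 1/(1 − c(1−t) + m) = 1/(1 − 0.65×0.74 + 0.39) = 1/0.909 ≈ 1.1.
The transfer multiplier is c × k ≈ 0.715, so ΔY = k × (c·ΔTR) = (+¥265.85 trillion) / 0.909 ≈ +¥292 trillion.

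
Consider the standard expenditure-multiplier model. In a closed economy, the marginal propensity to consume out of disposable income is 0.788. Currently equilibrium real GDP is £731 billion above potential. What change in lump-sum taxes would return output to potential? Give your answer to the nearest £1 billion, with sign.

Spending multiplier = 1/(1 − MPC) = 1/(1 − 0.788) = 1/0.212 ≈ 4.717.
Tax multiplier = −c·k = −0.788/0.212 ≈ −3.717. Need ΔY = −£731 billion, so ΔT = ΔY/(−c·k) = −(−£731 billion) × 0.212 / 0.788 ≈ +£197 billion.
The government should raise lump-sum taxes by £197 billion.

+£197 billion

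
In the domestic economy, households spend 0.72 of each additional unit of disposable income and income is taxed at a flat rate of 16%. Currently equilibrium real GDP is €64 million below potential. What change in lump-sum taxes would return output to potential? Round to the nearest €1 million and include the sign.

−€35 million

Spending multiplier = 1/(1 − c(1−t)) = 1/(1 − 0.72×0.84) = 1/0.3952 ≈ 2.53.
Tax multiplier = −c·k = −0.72/0.3952 ≈ −1.822. Need ΔY = +€64 million, so ΔT = ΔY/(−c·k) = −(+€64 million) × 0.3952 / 0.72 ≈ −€35 million.
The government should cut lump-sum taxes by €35 million.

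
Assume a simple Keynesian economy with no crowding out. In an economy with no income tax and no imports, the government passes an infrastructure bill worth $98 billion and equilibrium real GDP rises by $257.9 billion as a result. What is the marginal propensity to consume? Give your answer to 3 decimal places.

0.620

Implied spending multiplier k = ΔY/ΔG = 257.9/98 ≈ 2.6316.
Since k = 1/(1 − MPC), MPC = 1 − 1/k = 1 − ΔG/ΔY = 1 − 98/257.9 ≈ 0.620.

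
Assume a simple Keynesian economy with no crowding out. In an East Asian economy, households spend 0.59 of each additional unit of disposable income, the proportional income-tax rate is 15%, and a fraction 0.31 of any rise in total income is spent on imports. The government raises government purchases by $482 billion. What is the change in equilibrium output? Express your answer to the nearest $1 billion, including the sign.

+$596 billion

Expenditure multiplier = 1/(1 − c(1−t) + m) = 1/(1 − 0.59×0.85 + 0.31) = 1/0.8085 ≈ 1.237.
ΔY = k × ΔG = (+$482 billion) / 0.8085 ≈ +$596 billion.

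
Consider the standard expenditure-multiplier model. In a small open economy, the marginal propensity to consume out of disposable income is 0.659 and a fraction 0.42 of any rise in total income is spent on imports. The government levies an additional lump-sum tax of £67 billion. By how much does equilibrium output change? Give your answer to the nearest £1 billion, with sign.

−£58 billion

A lump-sum tax change of +£67 billion shifts disposable income by −£67 billion; first-round consumption changes by −c × ΔT = −0.659 × (+£67 billion) = −£44.153 billion.
Expenditure multiplier = 1/(1 − c + m) = 1/(1 − 0.659 + 0.42) = 1/0.761 ≈ 1.314.
The tax multiplier is −c × k ≈ −0.866, so ΔY = k × (−c·ΔT) = (−£44.153 billion) / 0.761 ≈ −£58 billion.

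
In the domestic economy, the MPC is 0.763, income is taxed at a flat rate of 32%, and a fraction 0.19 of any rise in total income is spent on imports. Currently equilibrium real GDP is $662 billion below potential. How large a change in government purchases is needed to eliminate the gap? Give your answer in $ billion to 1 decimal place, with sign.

+$444.3 billion

Spending multiplier = 1/(1 − c(1−t) + m) = 1/(1 − 0.763×0.68 + 0.19) = 1/0.67116 ≈ 1.49.
Need ΔY = +$662 billion, so ΔG = ΔY/k = (+$662 billion) × 0.67116 ≈ +$444.3 billion.
The government should increase government purchases by $444.3 billion.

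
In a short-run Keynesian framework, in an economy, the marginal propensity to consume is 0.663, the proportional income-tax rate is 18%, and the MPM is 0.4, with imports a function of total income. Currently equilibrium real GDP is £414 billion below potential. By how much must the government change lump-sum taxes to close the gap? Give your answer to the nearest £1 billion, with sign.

−£535 billion

Spending multiplier = 1/(1 − c(1−t) + m) = 1/(1 − 0.663×0.82 + 0.4) = 1/0.85634 ≈ 1.168.
Tax multiplier = −c·k = −0.663/0.85634 ≈ −0.774. Need ΔY = +£414 billion, so ΔT = ΔY/(−c·k) = −(+£414 billion) × 0.85634 / 0.663 ≈ −£535 billion.
The government should cut lump-sum taxes by £535 billion.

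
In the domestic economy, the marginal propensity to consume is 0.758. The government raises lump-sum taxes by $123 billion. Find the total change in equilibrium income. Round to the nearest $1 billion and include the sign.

A lump-sum tax change of +$123 billion shifts disposable income by −$123 billion; first-round consumption changes by −c × ΔT = −0.758 × (+$123 billion) = −$93.234 billion.
Expenditure multiplier = 1/(1 − MPC) = 1/(1 − 0.758) = 1/0.242 ≈ 4.132.
The tax multiplier is −c × k ≈ −3.132, so ΔY = k × (−c·ΔT) = (−$93.234 billion) / 0.242 ≈ −$385 billion.

−$385 billion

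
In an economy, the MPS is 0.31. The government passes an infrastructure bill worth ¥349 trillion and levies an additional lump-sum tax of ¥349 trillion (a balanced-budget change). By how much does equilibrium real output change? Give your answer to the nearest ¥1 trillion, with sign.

+¥349 trillion

MPC = 1 − MPS = 1 − 0.31 = 0.69.
Expenditure multiplier = 1/(1 − MPC) = 1/(1 − 0.69) = 1/0.31 ≈ 3.226.
ΔG contributes k·ΔG = (+¥349 trillion) / 0.31 ≈ +¥1,125.8 trillion.
ΔT of +¥349 trillion changes first-round spending by −c·ΔT = −¥240.81 trillion, contributing k·(−c·ΔT) = (−¥240.81 trillion) / 0.31 ≈ −¥776.8 trillion.
With ΔG = ΔT and no other leakages, the balanced-budget multiplier is 1, so ΔY = ΔG = +¥349 trillion.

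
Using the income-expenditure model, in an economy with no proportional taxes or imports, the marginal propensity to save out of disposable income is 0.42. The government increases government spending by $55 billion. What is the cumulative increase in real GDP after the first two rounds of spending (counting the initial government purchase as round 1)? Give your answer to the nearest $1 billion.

$87 billion

MPC = 1 − MPS = 1 − 0.42 = 0.58.
Round 1 adds ΔG = $55 billion; each later round is MPC = 0.58 times the previous.
After 2 rounds: 55 + 31.9 = ΔG·(1 − c^2)/(1 − c) = 55 × (1 − 0.3364)/0.42 ≈ $87 billion.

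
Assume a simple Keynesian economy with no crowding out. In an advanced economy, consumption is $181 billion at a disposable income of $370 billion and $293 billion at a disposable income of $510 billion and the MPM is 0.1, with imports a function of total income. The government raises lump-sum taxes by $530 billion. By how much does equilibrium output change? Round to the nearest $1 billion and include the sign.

MPC = ΔC/ΔYd = (293 − 181)/(510 − 370) = 112/140 = 0.8.
A lump-sum tax change of +$530 billion shifts disposable income by −$530 billion; first-round consumption changes by −c × ΔT = −0.8 × (+$530 billion) = −$424 billion.
Expenditure multiplier = 1/(1 − c + m) = 1/(1 − 0.8 + 0.1) = 1/0.3 ≈ 3.333.
The tax multiplier is −c × k ≈ −2.667, so ΔY = k × (−c·ΔT) = (−$424 billion) / 0.3 ≈ −$1,413 billion.

−$1,413 billion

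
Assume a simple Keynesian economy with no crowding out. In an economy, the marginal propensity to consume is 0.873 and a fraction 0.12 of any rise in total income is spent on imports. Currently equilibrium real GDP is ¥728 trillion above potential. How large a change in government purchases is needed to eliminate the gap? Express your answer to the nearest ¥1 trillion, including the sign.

Spending multiplier = 1/(1 − c + m) = 1/(1 − 0.873 + 0.12) = 1/0.247 ≈ 4.049.
Need ΔY = −¥728 trillion, so ΔG = ΔY/k = (−¥728 trillion) × 0.247 ≈ −¥180 trillion.
The government should cut government purchases by ¥180 trillion.

−¥180 trillion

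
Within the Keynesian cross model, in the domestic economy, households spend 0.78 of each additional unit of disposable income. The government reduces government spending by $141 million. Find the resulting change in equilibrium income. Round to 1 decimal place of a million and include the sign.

Spending multiplier = 1/(1 − MPC) = 1/(1 − 0.78) = 1/0.22 ≈ 4.545.
ΔY = k × ΔG = (−$141 million) / 0.22 ≈ −$640.9 million.

−$640.9 million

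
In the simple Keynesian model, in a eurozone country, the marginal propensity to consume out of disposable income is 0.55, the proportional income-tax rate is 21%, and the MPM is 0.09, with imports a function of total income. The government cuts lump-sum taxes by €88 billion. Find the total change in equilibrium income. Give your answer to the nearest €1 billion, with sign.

A lump-sum tax change of −€88 billion shifts disposable income by +€88 billion; first-round consumption changes by −c × ΔT = −0.55 × (−€88 billion) = +€48.4 billion.
Expenditure multiplier = 1/(1 − c(1−t) + m) = 1/(1 − 0.55×0.79 + 0.09) = 1/0.6555 ≈ 1.526.
The tax multiplier is −c × k ≈ −0.839, so ΔY = k × (−c·ΔT) = (+€48.4 billion) / 0.6555 ≈ +€74 billion.

+€74 billion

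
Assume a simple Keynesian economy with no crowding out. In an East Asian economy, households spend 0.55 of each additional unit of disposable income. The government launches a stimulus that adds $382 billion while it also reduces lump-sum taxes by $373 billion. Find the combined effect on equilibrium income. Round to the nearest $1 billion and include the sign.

+$1,305 billion

Expenditure multiplier = 1/(1 − MPC) = 1/(1 − 0.55) = 1/0.45 ≈ 2.222.
ΔG contributes k·ΔG = (+$382 billion) / 0.45 ≈ +$848.9 billion.
ΔT of −$373 billion changes first-round spending by −c·ΔT = +$205.15 billion, contributing k·(−c·ΔT) = (+$205.15 billion) / 0.45 ≈ +$455.9 billion.
Net ΔY = k(ΔG − c·ΔT) = (+$587.15 billion) / 0.45 ≈ +$1,305 billion.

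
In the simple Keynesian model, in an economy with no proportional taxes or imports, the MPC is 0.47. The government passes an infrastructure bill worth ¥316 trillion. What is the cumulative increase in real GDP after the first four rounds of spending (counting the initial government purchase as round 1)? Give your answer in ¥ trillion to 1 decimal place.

Round 1 adds ΔG = ¥316 trillion; each later round is MPC = 0.47 times the previous.
After 4 rounds: 316 + 148.52 + 69.8044 + 32.808068 = ΔG·(1 − c^4)/(1 − c) = 316 × (1 − 0.04879681)/0.53 ≈ ¥567.1 trillion.

¥567.1 trillion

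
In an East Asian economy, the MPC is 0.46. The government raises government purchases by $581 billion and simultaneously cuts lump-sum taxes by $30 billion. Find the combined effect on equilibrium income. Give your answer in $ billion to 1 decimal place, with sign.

Expenditure multiplier = 1/(1 − MPC) = 1/(1 − 0.46) = 1/0.54 ≈ 1.852.
ΔG contributes k·ΔG = (+$581 billion) / 0.54 ≈ +$1,075.9 billion.
ΔT of −$30 billion changes first-round spending by −c·ΔT = +$13.8 billion, contributing k·(−c·ΔT) = (+$13.8 billion) / 0.54 ≈ +$25.6 billion.
Net ΔY = k(ΔG − c·ΔT) = (+$594.8 billion) / 0.54 ≈ +$1,101.5 billion.

+$1,101.5 billion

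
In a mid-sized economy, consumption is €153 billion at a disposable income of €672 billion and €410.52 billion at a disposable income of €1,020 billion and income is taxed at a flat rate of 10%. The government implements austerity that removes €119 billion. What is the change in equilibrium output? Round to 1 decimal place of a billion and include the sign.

−€356.3 billion

MPC = ΔC/ΔYd = (410.52 − 153)/(1,020 − 672) = 257.52/348 = 0.74.
Expenditure multiplier = 1/(1 − c(1−t)) = 1/(1 − 0.74×0.9) = 1/0.334 ≈ 2.994.
ΔY = k × ΔG = (−€119 billion) / 0.334 ≈ −€356.3 billion.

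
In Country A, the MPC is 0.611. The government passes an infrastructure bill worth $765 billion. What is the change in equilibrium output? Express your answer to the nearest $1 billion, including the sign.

+$1,967 billion

Government-spending multiplier = 1/(1 − MPC) = 1/(1 − 0.611) = 1/0.389 ≈ 2.571.
ΔY = k × ΔG = (+$765 billion) / 0.389 ≈ +$1,967 billion.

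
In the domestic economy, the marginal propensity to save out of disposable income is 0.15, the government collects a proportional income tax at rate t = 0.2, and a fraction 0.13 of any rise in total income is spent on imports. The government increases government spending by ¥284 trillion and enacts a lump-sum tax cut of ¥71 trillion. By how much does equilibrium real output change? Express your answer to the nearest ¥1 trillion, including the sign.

+¥765 trillion

MPC = 1 − MPS = 1 − 0.15 = 0.85.
Expenditure multiplier = 1/(1 − c(1−t) + m) = 1/(1 − 0.85×0.8 + 0.13) = 1/0.45 ≈ 2.222.
ΔG contributes k·ΔG = (+¥284 trillion) / 0.45 ≈ +¥631.1 trillion.
ΔT of −¥71 trillion changes first-round spending by −c·ΔT = +¥60.35 trillion, contributing k·(−c·ΔT) = (+¥60.35 trillion) / 0.45 ≈ +¥134.1 trillion.
Net ΔY = k(ΔG − c·ΔT) = (+¥344.35 trillion) / 0.45 ≈ +¥765 trillion.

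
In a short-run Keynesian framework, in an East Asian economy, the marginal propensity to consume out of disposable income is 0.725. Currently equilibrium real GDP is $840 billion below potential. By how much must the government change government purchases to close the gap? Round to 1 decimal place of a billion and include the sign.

Spending multiplier = 1/(1 − MPC) = 1/(1 − 0.725) = 1/0.275 ≈ 3.636.
Need ΔY = +$840 billion, so ΔG = ΔY/k = (+$840 billion) × 0.275 = +$231 billion.
The government should increase government purchases by $231 billion.

+$231.0 billion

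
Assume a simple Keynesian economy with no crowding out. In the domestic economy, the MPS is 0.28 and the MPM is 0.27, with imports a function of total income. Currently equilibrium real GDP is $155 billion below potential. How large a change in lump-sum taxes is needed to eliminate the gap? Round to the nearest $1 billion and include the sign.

MPC = 1 − MPS = 1 − 0.28 = 0.72.
Spending multiplier = 1/(1 − c + m) = 1/(1 − 0.72 + 0.27) = 1/0.55 ≈ 1.818.
Tax multiplier = −c·k = −0.72/0.55 ≈ −1.309. Need ΔY = +$155 billion, so ΔT = ΔY/(−c·k) = −(+$155 billion) × 0.55 / 0.72 ≈ −$118 billion.
The government should cut lump-sum taxes by $118 billion.

−$118 billion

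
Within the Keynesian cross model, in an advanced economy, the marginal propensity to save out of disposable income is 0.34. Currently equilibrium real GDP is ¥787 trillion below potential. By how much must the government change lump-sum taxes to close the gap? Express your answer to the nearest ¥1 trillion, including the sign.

MPC = 1 − MPS = 1 − 0.34 = 0.66.
Spending multiplier = 1/(1 − MPC) = 1/(1 − 0.66) = 1/0.34 ≈ 2.941.
Tax multiplier = −c·k = −0.66/0.34 ≈ −1.941. Need ΔY = +¥787 trillion, so ΔT = ΔY/(−c·k) = −(+¥787 trillion) × 0.34 / 0.66 ≈ −¥405 trillion.
The government should cut lump-sum taxes by ¥405 trillion.

−¥405 trillion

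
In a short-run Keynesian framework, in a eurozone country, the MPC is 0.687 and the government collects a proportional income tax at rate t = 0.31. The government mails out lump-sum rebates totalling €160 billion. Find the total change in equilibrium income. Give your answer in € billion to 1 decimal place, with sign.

+€209.0 billion

A lump-sum tax change of −€160 billion shifts disposable income by +€160 billion; first-round consumption changes by −c × ΔT = −0.687 × (−€160 billion) = +€109.92 billion.
Expenditure multiplier = 1/(1 − c(1−t)) = 1/(1 − 0.687×0.69) = 1/0.52597 ≈ 1.901.
The tax multiplier is −c × k ≈ −1.306, so ΔY = k × (−c·ΔT) = (+€109.92 billion) / 0.52597 ≈ +€209 billion.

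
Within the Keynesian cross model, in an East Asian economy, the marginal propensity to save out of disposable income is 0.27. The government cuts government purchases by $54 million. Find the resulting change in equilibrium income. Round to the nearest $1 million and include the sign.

MPC = 1 − MPS = 1 − 0.27 = 0.73.
Government-spending multiplier = 1/(1 − MPC) = 1/(1 − 0.73) = 1/0.27 ≈ 3.704.
ΔY = k × ΔG = (−$54 million) / 0.27 = −$200 million.

−$200 million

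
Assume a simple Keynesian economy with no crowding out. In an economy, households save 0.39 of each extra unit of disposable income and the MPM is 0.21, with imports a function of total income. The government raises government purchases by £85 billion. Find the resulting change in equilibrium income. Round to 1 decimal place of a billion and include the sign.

+£141.7 billion

MPC = 1 − MPS = 1 − 0.39 = 0.61.
Expenditure multiplier = 1/(1 − c + m) = 1/(1 − 0.61 + 0.21) = 1/0.6 ≈ 1.667.
ΔY = k × ΔG = (+£85 billion) / 0.6 ≈ +£141.7 billion.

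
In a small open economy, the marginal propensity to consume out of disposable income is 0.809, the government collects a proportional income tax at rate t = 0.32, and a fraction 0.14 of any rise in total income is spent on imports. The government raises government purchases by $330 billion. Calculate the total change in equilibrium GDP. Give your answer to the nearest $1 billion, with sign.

+$559 billion

Government-spending multiplier = 1/(1 − c(1−t) + m) = 1/(1 − 0.809×0.68 + 0.14) = 1/0.58988 ≈ 1.695.
ΔY = k × ΔG = (+$330 billion) / 0.58988 ≈ +$559 billion.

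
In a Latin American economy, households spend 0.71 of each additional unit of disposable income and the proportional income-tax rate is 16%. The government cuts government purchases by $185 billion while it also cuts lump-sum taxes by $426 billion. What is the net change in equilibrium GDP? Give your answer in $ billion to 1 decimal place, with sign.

+$291.0 billion

Expenditure multiplier = 1/(1 − c(1−t)) = 1/(1 − 0.71×0.84) = 1/0.4036 ≈ 2.478.
ΔG contributes k·ΔG = (−$185 billion) / 0.4036 ≈ −$458.4 billion.
ΔT of −$426 billion changes first-round spending by −c·ΔT = +$302.46 billion, contributing k·(−c·ΔT) = (+$302.46 billion) / 0.4036 ≈ +$749.4 billion.
Net ΔY = k(ΔG − c·ΔT) = (+$117.46 billion) / 0.4036 ≈ +$291 billion.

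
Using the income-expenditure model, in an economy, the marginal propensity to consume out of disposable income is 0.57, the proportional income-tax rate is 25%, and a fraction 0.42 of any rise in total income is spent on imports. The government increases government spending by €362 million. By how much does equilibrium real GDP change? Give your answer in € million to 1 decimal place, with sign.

Expenditure multiplier = 1/(1 − c(1−t) + m) = 1/(1 − 0.57×0.75 + 0.42) = 1/0.9925 ≈ 1.008.
ΔY = k × ΔG = (+€362 million) / 0.9925 ≈ +€364.7 million.

+€364.7 million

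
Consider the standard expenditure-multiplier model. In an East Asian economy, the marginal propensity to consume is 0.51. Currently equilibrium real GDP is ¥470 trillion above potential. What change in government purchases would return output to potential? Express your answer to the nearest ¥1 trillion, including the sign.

Spending multiplier = 1/(1 − MPC) = 1/(1 − 0.51) = 1/0.49 ≈ 2.041.
Need ΔY = −¥470 trillion, so ΔG = ΔY/k = (−¥470 trillion) × 0.49 ≈ −¥230 trillion.
The government should cut government purchases by ¥230 trillion.

−¥230 trillion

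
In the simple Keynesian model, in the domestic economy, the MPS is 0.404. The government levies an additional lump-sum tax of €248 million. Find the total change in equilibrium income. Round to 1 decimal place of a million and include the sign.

MPC = 1 − MPS = 1 − 0.404 = 0.596.
A lump-sum tax change of +€248 million shifts disposable income by −€248 million; first-round consumption changes by −c × ΔT = −0.596 × (+€248 million) = −€147.808 million.
Expenditure multiplier = 1/(1 − MPC) = 1/(1 − 0.596) = 1/0.404 ≈ 2.475.
The tax multiplier is −c × k ≈ −1.475, so ΔY = k × (−c·ΔT) = (−€147.808 million) / 0.404 ≈ −€365.9 million.

−€365.9 million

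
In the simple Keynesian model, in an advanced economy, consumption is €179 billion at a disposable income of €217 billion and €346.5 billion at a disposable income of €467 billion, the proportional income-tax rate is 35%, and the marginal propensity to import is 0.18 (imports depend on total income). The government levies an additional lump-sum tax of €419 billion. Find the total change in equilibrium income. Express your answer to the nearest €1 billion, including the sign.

−€377 billion

MPC = ΔC/ΔYd = (346.5 − 179)/(467 − 217) = 167.5/250 = 0.67.
A lump-sum tax change of +€419 billion shifts disposable income by −€419 billion; first-round consumption changes by −c × ΔT = −0.67 × (+€419 billion) = −€280.73 billion.
Expenditure multiplier = 1/(1 − c(1−t) + m) = 1/(1 − 0.67×0.65 + 0.18) = 1/0.7445 ≈ 1.343.
The tax multiplier is −c × k ≈ −0.9, so ΔY = k × (−c·ΔT) = (−€280.73 billion) / 0.7445 ≈ −€377 billion.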